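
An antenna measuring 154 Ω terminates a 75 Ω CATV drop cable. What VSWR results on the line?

VSWR ≈ 2.05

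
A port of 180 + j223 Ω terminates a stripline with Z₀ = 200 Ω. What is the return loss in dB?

Γ = (-20 + j223)/(380 + j223), |Γ| = 0.508
RL = −20·log₁₀|Γ| = −20·log₁₀(0.508)

RL ≈ 5.88 dB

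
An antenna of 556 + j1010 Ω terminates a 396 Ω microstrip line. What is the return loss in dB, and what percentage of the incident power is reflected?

RL ≈ 2.65 dB; 54.3% of incident power reflected

Γ = (160 + j1010)/(952 + j1010), |Γ| = 0.737
RL = −20·log₁₀(0.737) = 2.65 dB
P_refl/P_inc = |Γ|² = 0.543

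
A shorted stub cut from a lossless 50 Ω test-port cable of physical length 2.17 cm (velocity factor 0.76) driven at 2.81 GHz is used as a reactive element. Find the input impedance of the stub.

λ = v/f = 0.76·c / 2.81 GHz = 0.0811 m
βl = 2π·l/λ = 2π × 0.267 = 96.3°
tan(βl) = -9.09
For a shorted stub, Z_in = jZ_0·tan(βl)

Z_in ≈ −j454 Ω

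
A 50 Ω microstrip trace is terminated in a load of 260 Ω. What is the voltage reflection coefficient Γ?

Γ = 0.677

Γ = (Z_L − Z_0)/(Z_L + Z_0) = (260 − 50)/(260 + 50) = 210/310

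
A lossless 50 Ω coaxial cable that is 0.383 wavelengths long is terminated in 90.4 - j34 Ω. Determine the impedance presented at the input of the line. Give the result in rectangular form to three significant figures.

Z_in ≈ 58.2 + j41.6 Ω

βl = 2π × 0.383 = 138°
tan(βl) = tan(138°) = -0.904
Z_in = Z_0·(Z_L + jZ_0·tanβl)/(Z_0 + jZ_L·tanβl)
     = 50·(90.4 − j79.2)/(19.3 − j81.7)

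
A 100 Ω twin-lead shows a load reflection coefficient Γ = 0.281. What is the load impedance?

Z_L ≈ 178 Ω

Z_L = Z_0·(1 + Γ)/(1 − Γ) = 100·(1.28)/(0.719)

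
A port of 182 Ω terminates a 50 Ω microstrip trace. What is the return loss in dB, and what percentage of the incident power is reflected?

RL ≈ 4.9 dB; 32.4% of incident power reflected

Γ = (182 − 50)/(182 + 50) = 0.569
RL = −20·log₁₀(0.569) = 4.9 dB
P_refl/P_inc = |Γ|² = 0.324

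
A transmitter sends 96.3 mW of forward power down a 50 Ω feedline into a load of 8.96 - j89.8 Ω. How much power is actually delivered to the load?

P_delivered ≈ 15 mW

|Γ| = |(-41.04 − j89.8)/(58.96 − j89.8)| = 0.919
|Γ|² = 0.845
P_refl = |Γ|²·P_inc = 81.3 mW, P_del = (1 − |Γ|²)·P_inc = 15 mW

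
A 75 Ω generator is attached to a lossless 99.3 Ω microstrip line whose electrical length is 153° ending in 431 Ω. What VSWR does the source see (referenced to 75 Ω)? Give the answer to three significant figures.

VSWR ≈ 5.25

tan(βl) = -0.51
Z_in = Z_0·(Z_L + jZ_0·tanβl)/(Z_0 + jZ_L·tanβl) = 92.2 + j153 Ω
Γ_s = (Z_in − Z_s)/(Z_in + Z_s) = (17.2 + j153)/(167 + j153), |Γ_s| = 0.68
VSWR = (1 + |Γ_s|)/(1 − |Γ_s|)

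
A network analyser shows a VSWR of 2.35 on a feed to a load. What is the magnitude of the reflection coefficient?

|Γ| ≈ 0.403

|Γ| = (S − 1)/(S + 1) = (2.35 − 1)/(2.35 + 1) = 1.35/3.35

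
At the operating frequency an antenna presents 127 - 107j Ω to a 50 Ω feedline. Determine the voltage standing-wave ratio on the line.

Γ = (Z_L − Z_0)/(Z_L + Z_0) = (77 − j107)/(177 − j107)
|Γ| = 132/207 = 0.637
VSWR = (1 + |Γ|)/(1 − |Γ|) = 1.64/0.363

VSWR ≈ 4.52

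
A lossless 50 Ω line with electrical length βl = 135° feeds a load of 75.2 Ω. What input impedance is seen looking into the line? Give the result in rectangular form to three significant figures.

tan(βl) = tan(135°) = -1
Z_in = Z_0·(Z_L + jZ_0·tanβl)/(Z_0 + jZ_L·tanβl)
     = 50·(75.2 − j50)/(50 − j75.2)

Z_in ≈ 46.1 + j19.3 Ω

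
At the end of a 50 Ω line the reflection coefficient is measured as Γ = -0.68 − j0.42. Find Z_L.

Z_L ≈ 6.02 − j14 Ω

Z_L = Z_0·(1 + Γ)/(1 − Γ) = 50·(0.32 − j0.42)/(1.68 + j0.42)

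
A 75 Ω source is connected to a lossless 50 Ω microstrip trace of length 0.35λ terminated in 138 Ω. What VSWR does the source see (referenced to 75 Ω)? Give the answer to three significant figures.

βl = 2π × 0.35 = 126°
tan(βl) = -1.38
Z_in = Z_0·(Z_L + jZ_0·tanβl)/(Z_0 + jZ_L·tanβl) = 25.9 + j29.5 Ω
Γ_s = (Z_in − Z_s)/(Z_in + Z_s) = (-49.1 + j29.5)/(101 + j29.5), |Γ_s| = 0.545
VSWR = (1 + |Γ_s|)/(1 − |Γ_s|)

VSWR ≈ 3.4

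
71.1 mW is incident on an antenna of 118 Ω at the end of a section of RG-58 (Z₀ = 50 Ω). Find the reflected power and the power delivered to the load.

Γ = (118 − 50)/(118 + 50) = 0.405
|Γ|² = 0.164
P_refl = |Γ|²·P_inc = 11.6 mW, P_del = (1 − |Γ|²)·P_inc = 59.5 mW

P_reflected ≈ 11.6 mW; P_delivered ≈ 59.5 mW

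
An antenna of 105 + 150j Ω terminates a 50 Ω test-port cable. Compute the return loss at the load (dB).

Γ = (55 + j150)/(155 + j150), |Γ| = 0.741
RL = −20·log₁₀|Γ| = −20·log₁₀(0.741)

RL ≈ 2.61 dB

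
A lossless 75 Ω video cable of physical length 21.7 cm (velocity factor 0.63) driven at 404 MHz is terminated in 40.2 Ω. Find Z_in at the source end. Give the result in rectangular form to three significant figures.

Z_in ≈ 41.7 − j12.2 Ω

λ = v/f = 0.63·c / 404 MHz = 0.468 m
βl = 2π·l/λ = 2π × 0.464 = 167°
tan(βl) = tan(167°) = -0.231
Z_in = Z_0·(Z_L + jZ_0·tanβl)/(Z_0 + jZ_L·tanβl)
     = 75·(40.2 − j17.3)/(75 − j9.29)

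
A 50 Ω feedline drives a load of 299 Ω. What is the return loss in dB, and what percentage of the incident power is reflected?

Γ = (299 − 50)/(299 + 50) = 0.713
RL = −20·log₁₀(0.713) = 2.93 dB
P_refl/P_inc = |Γ|² = 0.509

RL ≈ 2.93 dB; 50.9% of incident power reflected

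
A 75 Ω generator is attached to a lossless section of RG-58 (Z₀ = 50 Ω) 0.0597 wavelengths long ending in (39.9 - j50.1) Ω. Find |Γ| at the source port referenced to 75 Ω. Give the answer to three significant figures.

|Γ| ≈ 0.582

βl = 2π × 0.0597 = 21.5°
tan(βl) = 0.394
Z_in = Z_0·(Z_L + jZ_0·tanβl)/(Z_0 + jZ_L·tanβl) = 22.6 − j26.9 Ω
Γ_s = (Z_in − Z_s)/(Z_in + Z_s) = (-52.4 − j26.9)/(97.6 − j26.9), |Γ_s| = 0.582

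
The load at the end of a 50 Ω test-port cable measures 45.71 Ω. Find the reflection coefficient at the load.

Γ = -0.0448

Γ = (Z_L − Z_0)/(Z_L + Z_0) = (45.71 − 50)/(45.71 + 50) = -4.29/95.71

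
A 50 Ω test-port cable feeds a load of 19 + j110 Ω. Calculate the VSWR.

VSWR ≈ 15.7

Γ = (Z_L − Z_0)/(Z_L + Z_0) = (-31 + j110)/(69 + j110)
|Γ| = 114/130 = 0.88
VSWR = (1 + |Γ|)/(1 − |Γ|) = 1.88/0.12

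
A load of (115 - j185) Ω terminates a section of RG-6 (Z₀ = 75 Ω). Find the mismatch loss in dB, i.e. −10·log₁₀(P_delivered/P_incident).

Γ = (40 − j185)/(190 − j185), |Γ| = 0.714
|Γ|² = 0.509, so P_del/P_inc = 1 − |Γ|² = 0.491
ML = −10·log₁₀(1 − |Γ|²)

mismatch loss ≈ 3.09 dB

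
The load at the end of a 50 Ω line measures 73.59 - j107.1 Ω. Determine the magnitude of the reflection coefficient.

Γ = (Z_L − Z_0)/(Z_L + Z_0) = (23.59 − j107.1)/(123.6 − j107.1)
|Γ| = 110/164

|Γ| ≈ 0.671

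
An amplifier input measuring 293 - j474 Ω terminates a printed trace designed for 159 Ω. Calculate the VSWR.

VSWR ≈ 7.07

Γ = (Z_L − Z_0)/(Z_L + Z_0) = (134 − j474)/(452 − j474)
|Γ| = 493/655 = 0.752
VSWR = (1 + |Γ|)/(1 − |Γ|) = 1.75/0.248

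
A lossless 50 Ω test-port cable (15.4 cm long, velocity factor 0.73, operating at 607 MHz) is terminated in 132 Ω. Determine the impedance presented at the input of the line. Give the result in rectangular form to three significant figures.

λ = v/f = 0.73·c / 607 MHz = 0.361 m
βl = 2π·l/λ = 2π × 0.427 = 154°
tan(βl) = tan(154°) = -0.495
Z_in = Z_0·(Z_L + jZ_0·tanβl)/(Z_0 + jZ_L·tanβl)
     = 50·(132 − j24.8)/(50 − j65.3)

Z_in ≈ 60.7 + j54.6 Ω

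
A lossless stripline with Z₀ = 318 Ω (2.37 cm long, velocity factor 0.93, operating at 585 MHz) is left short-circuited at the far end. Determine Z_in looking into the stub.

Z_in ≈ +j103 Ω

λ = v/f = 0.93·c / 585 MHz = 0.477 m
βl = 2π·l/λ = 2π × 0.0497 = 17.9°
tan(βl) = 0.323
For a short-circuited stub, Z_in = jZ_0·tan(βl)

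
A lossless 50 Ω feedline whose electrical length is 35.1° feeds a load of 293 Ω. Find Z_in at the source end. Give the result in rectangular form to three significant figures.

Z_in ≈ 24.4 − j65.2 Ω

tan(βl) = tan(35.1°) = 0.703
Z_in = Z_0·(Z_L + jZ_0·tanβl)/(Z_0 + jZ_L·tanβl)
     = 50·(293 + j35.1)/(50 + j206)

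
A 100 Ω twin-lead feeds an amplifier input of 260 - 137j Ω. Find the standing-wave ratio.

Γ = (Z_L − Z_0)/(Z_L + Z_0) = (160 − j137)/(360 − j137)
|Γ| = 211/385 = 0.547
VSWR = (1 + |Γ|)/(1 − |Γ|) = 1.55/0.453

VSWR ≈ 3.41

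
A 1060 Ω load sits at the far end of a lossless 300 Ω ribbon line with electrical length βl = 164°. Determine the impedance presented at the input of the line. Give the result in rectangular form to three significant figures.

tan(βl) = tan(164°) = -0.287
Z_in = Z_0·(Z_L + jZ_0·tanβl)/(Z_0 + jZ_L·tanβl)
     = 300·(1060 − j86)/(300 − j304)

Z_in ≈ 566 + j488 Ω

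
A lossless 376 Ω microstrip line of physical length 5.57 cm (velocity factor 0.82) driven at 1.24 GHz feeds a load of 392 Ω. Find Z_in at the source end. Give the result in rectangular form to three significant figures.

Z_in ≈ 362 + j5.69 Ω

λ = v/f = 0.82·c / 1.24 GHz = 0.198 m
βl = 2π·l/λ = 2π × 0.281 = 101°
tan(βl) = tan(101°) = -5.11
Z_in = Z_0·(Z_L + jZ_0·tanβl)/(Z_0 + jZ_L·tanβl)
     = 376·(392 − j1920)/(376 − j2000)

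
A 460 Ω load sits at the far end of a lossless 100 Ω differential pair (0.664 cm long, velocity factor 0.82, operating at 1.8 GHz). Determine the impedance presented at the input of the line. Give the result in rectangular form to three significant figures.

Z_in ≈ 163 − j205 Ω

λ = v/f = 0.82·c / 1.8 GHz = 0.137 m
βl = 2π·l/λ = 2π × 0.0486 = 17.5°
tan(βl) = tan(17.5°) = 0.315
Z_in = Z_0·(Z_L + jZ_0·tanβl)/(Z_0 + jZ_L·tanβl)
     = 100·(460 + j31.5)/(100 + j145)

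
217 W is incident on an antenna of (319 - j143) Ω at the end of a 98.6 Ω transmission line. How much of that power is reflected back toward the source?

|Γ| = |(220.4 − j143)/(417.6 − j143)| = 0.595
|Γ|² = 0.354
P_refl = |Γ|²·P_inc = 76.9 W, P_del = (1 − |Γ|²)·P_inc = 140 W

P_reflected ≈ 76.9 W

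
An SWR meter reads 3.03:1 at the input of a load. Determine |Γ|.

|Γ| = (S − 1)/(S + 1) = (3.03 − 1)/(3.03 + 1) = 2.03/4.03

|Γ| ≈ 0.504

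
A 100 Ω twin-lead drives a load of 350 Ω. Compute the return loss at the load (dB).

RL ≈ 5.11 dB

Γ = (350 − 100)/(350 + 100) = 0.556
RL = −20·log₁₀|Γ| = −20·log₁₀(0.556)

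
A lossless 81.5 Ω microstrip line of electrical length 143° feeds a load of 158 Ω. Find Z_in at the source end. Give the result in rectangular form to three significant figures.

tan(βl) = tan(143°) = -0.754
Z_in = Z_0·(Z_L + jZ_0·tanβl)/(Z_0 + jZ_L·tanβl)
     = 81.5·(158 − j61.4)/(81.5 − j119)

Z_in ≈ 79 + j54.1 Ω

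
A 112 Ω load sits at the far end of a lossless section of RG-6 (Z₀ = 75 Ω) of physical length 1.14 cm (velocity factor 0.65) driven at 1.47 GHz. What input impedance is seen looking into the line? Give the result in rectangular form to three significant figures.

Z_in ≈ 84.5 − j30.7 Ω

λ = v/f = 0.65·c / 1.47 GHz = 0.133 m
βl = 2π·l/λ = 2π × 0.0859 = 30.9°
tan(βl) = tan(30.9°) = 0.599
Z_in = Z_0·(Z_L + jZ_0·tanβl)/(Z_0 + jZ_L·tanβl)
     = 75·(112 + j45)/(75 + j67.1)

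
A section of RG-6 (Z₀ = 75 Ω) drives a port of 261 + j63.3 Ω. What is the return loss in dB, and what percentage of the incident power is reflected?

RL ≈ 4.81 dB; 33% of incident power reflected

Γ = (186 + j63.3)/(336 + j63.3), |Γ| = 0.575
RL = −20·log₁₀(0.575) = 4.81 dB
P_refl/P_inc = |Γ|² = 0.33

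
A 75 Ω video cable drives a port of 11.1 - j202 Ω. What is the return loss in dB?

Γ = (-63.9 − j202)/(86.1 − j202), |Γ| = 0.965
RL = −20·log₁₀|Γ| = −20·log₁₀(0.965)

RL ≈ 0.311 dB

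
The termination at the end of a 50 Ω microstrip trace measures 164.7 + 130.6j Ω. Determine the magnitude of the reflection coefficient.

|Γ| ≈ 0.692

Γ = (Z_L − Z_0)/(Z_L + Z_0) = (114.7 + j130.6)/(214.7 + j130.6)
|Γ| = 174/251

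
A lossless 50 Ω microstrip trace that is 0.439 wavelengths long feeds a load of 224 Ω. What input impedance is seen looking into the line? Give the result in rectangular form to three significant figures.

Z_in ≈ 61.1 + j90.2 Ω

βl = 2π × 0.439 = 158°
tan(βl) = tan(158°) = -0.403
Z_in = Z_0·(Z_L + jZ_0·tanβl)/(Z_0 + jZ_L·tanβl)
     = 50·(224 − j20.2)/(50 − j90.3)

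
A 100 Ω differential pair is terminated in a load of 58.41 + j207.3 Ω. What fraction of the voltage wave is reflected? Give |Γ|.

Γ = (Z_L − Z_0)/(Z_L + Z_0) = (-41.59 + j207.3)/(158.4 + j207.3)
|Γ| = 211/261

|Γ| ≈ 0.81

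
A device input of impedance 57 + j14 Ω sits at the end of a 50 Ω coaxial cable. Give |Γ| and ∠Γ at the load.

Γ ≈ 0.145 ∠ 56°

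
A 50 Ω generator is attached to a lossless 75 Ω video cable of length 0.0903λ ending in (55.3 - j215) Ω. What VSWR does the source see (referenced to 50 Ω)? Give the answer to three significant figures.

βl = 2π × 0.0903 = 32.5°
tan(βl) = 0.637
Z_in = Z_0·(Z_L + jZ_0·tanβl)/(Z_0 + jZ_L·tanβl) = 9.47 − j60.7 Ω
Γ_s = (Z_in − Z_s)/(Z_in + Z_s) = (-40.5 − j60.7)/(59.5 − j60.7), |Γ_s| = 0.859
VSWR = (1 + |Γ_s|)/(1 − |Γ_s|)

VSWR ≈ 13.2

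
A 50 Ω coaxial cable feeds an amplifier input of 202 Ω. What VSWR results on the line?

VSWR ≈ 4.04

Γ = (202 − 50)/(202 + 50) = 0.603
VSWR = (1 + 0.603)/(1 − 0.603)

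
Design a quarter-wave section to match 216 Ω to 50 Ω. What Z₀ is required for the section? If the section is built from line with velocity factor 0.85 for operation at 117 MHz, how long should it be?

Z_qwt = √(Z_0·R_L) = √(50 × 216) = √10800
λ = 0.85·c/f = 2.18 m, so l = λ/4 = 0.545 m

Z_qwt ≈ 104 Ω; length ≈ 54.5 cm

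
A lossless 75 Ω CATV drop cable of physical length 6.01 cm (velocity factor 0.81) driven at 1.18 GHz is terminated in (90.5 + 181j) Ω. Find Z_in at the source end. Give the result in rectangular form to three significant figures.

λ = v/f = 0.81·c / 1.18 GHz = 0.206 m
βl = 2π·l/λ = 2π × 0.292 = 105°
tan(βl) = tan(105°) = -3.72
Z_in = Z_0·(Z_L + jZ_0·tanβl)/(Z_0 + jZ_L·tanβl)
     = 75·(90.5 − j97.7)/(748 − j336)

Z_in ≈ 11.2 − j4.75 Ω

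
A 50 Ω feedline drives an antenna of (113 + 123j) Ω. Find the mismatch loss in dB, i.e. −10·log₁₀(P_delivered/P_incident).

mismatch loss ≈ 2.66 dB

Γ = (63 + j123)/(163 + j123), |Γ| = 0.677
|Γ|² = 0.458, so P_del/P_inc = 1 − |Γ|² = 0.542
ML = −10·log₁₀(1 − |Γ|²)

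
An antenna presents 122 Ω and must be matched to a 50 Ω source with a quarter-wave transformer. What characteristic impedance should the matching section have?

Z_qwt ≈ 78.1 Ω

Z_qwt = √(Z_0·R_L) = √(50 × 122) = √6100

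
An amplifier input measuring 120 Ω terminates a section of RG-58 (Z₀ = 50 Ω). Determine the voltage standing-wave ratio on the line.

VSWR ≈ 2.4

For a purely resistive load, VSWR = R_L/Z_0 or Z_0/R_L (whichever > 1) = 120/50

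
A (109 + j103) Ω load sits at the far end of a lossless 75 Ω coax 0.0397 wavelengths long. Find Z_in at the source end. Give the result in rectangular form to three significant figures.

Z_in ≈ 207 + j69.7 Ω

βl = 2π × 0.0397 = 14.3°
tan(βl) = tan(14.3°) = 0.255
Z_in = Z_0·(Z_L + jZ_0·tanβl)/(Z_0 + jZ_L·tanβl)
     = 75·(109 + j122)/(48.8 + j27.8)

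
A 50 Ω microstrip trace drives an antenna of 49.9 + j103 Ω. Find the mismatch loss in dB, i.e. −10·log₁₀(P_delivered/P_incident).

Γ = (-0.1 + j103)/(99.9 + j103), |Γ| = 0.718
|Γ|² = 0.515, so P_del/P_inc = 1 − |Γ|² = 0.485
ML = −10·log₁₀(1 − |Γ|²)

mismatch loss ≈ 3.15 dB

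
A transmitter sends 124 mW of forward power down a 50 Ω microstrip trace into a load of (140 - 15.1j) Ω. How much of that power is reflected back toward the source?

|Γ| = |(90 − j15.1)/(190 − j15.1)| = 0.479
|Γ|² = 0.229
P_refl = |Γ|²·P_inc = 28.4 mW, P_del = (1 − |Γ|²)·P_inc = 95.6 mW

P_reflected ≈ 28.4 mW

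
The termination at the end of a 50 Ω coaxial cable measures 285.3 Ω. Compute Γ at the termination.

Γ = 0.702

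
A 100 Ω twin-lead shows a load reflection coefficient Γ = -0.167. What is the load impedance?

Z_L ≈ 71.4 Ω

Z_L = Z_0·(1 + Γ)/(1 − Γ) = 100·(0.833)/(1.17)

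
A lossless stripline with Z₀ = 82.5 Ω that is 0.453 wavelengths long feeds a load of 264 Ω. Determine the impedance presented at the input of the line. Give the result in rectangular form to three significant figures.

βl = 2π × 0.453 = 163°
tan(βl) = tan(163°) = -0.304
Z_in = Z_0·(Z_L + jZ_0·tanβl)/(Z_0 + jZ_L·tanβl)
     = 82.5·(264 − j25.1)/(82.5 − j80.3)

Z_in ≈ 148 + j119 Ω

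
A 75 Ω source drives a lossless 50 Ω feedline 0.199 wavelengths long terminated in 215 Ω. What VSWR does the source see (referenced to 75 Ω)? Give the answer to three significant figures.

βl = 2π × 0.199 = 71.6°
tan(βl) = 3.01
Z_in = Z_0·(Z_L + jZ_0·tanβl)/(Z_0 + jZ_L·tanβl) = 12.8 − j15.6 Ω
Γ_s = (Z_in − Z_s)/(Z_in + Z_s) = (-62.2 − j15.6)/(87.8 − j15.6), |Γ_s| = 0.719
VSWR = (1 + |Γ_s|)/(1 − |Γ_s|)

VSWR ≈ 6.1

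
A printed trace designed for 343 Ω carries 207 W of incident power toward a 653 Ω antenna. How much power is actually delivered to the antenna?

P_delivered ≈ 187 W

Γ = (653 − 343)/(653 + 343) = 0.311
|Γ|² = 0.0969
P_refl = |Γ|²·P_inc = 20.1 W, P_del = (1 − |Γ|²)·P_inc = 187 W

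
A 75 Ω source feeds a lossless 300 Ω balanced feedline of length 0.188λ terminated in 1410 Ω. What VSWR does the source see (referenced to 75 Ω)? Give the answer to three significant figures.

βl = 2π × 0.188 = 67.7°
tan(βl) = 2.44
Z_in = Z_0·(Z_L + jZ_0·tanβl)/(Z_0 + jZ_L·tanβl) = 74 − j117 Ω
Γ_s = (Z_in − Z_s)/(Z_in + Z_s) = (-0.977 − j117)/(149 − j117), |Γ_s| = 0.617
VSWR = (1 + |Γ_s|)/(1 − |Γ_s|)

VSWR ≈ 4.22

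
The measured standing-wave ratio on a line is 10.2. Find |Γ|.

|Γ| ≈ 0.821

|Γ| = (S − 1)/(S + 1) = (10.2 − 1)/(10.2 + 1) = 9.2/11.2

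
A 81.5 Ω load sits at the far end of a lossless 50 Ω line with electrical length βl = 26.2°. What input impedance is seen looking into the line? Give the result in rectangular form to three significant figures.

Z_in ≈ 61.6 − j24.8 Ω

tan(βl) = tan(26.2°) = 0.492
Z_in = Z_0·(Z_L + jZ_0·tanβl)/(Z_0 + jZ_L·tanβl)
     = 50·(81.5 + j24.6)/(50 + j40.1)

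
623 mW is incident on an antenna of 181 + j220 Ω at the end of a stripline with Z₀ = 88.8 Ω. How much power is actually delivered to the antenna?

|Γ| = |(92.2 + j220)/(269.8 + j220)| = 0.685
|Γ|² = 0.47
P_refl = |Γ|²·P_inc = 293 mW, P_del = (1 − |Γ|²)·P_inc = 330 mW

P_delivered ≈ 330 mW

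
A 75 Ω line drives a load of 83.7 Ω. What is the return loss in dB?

Γ = (83.7 − 75)/(83.7 + 75) = 0.0548
RL = −20·log₁₀|Γ| = −20·log₁₀(0.0548)

RL ≈ 25.2 dB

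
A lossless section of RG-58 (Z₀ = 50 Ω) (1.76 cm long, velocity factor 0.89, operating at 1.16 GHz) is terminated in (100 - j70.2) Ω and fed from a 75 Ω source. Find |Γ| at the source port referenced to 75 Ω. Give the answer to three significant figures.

|Γ| ≈ 0.542

λ = v/f = 0.89·c / 1.16 GHz = 0.23 m
βl = 2π·l/λ = 2π × 0.0765 = 27.5°
tan(βl) = 0.521
Z_in = Z_0·(Z_L + jZ_0·tanβl)/(Z_0 + jZ_L·tanβl) = 31.1 − j44.2 Ω
Γ_s = (Z_in − Z_s)/(Z_in + Z_s) = (-43.9 − j44.2)/(106 − j44.2), |Γ_s| = 0.542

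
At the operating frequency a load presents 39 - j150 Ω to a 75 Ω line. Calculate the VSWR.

Γ = (Z_L − Z_0)/(Z_L + Z_0) = (-36 − j150)/(114 − j150)
|Γ| = 154/188 = 0.819
VSWR = (1 + |Γ|)/(1 − |Γ|) = 1.82/0.181

VSWR ≈ 10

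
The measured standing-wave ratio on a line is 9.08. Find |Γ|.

|Γ| ≈ 0.802

|Γ| = (S − 1)/(S + 1) = (9.08 − 1)/(9.08 + 1) = 8.08/10.1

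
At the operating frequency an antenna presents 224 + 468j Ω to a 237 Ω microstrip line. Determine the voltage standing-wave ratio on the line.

VSWR ≈ 5.96

Γ = (Z_L − Z_0)/(Z_L + Z_0) = (-13 + j468)/(461 + j468)
|Γ| = 468/657 = 0.713
VSWR = (1 + |Γ|)/(1 − |Γ|) = 1.71/0.287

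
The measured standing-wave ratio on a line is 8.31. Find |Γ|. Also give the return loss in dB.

|Γ| ≈ 0.785; return loss ≈ 2.1 dB

|Γ| = (S − 1)/(S + 1) = (8.31 − 1)/(8.31 + 1) = 7.31/9.31
RL = −20·log₁₀|Γ| = −20·log₁₀(0.785)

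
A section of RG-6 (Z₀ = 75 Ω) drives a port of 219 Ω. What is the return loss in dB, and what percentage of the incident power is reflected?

Γ = (219 − 75)/(219 + 75) = 0.49
RL = −20·log₁₀(0.49) = 6.2 dB
P_refl/P_inc = |Γ|² = 0.24

RL ≈ 6.2 dB; 24% of incident power reflected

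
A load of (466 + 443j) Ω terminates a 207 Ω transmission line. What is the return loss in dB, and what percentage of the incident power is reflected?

Γ = (259 + j443)/(673 + j443), |Γ| = 0.637
RL = −20·log₁₀(0.637) = 3.92 dB
P_refl/P_inc = |Γ|² = 0.406

RL ≈ 3.92 dB; 40.6% of incident power reflected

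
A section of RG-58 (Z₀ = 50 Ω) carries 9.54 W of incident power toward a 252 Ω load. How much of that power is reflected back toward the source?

P_reflected ≈ 4.27 W

Γ = (252 − 50)/(252 + 50) = 0.669
|Γ|² = 0.447
P_refl = |Γ|²·P_inc = 4.27 W, P_del = (1 − |Γ|²)·P_inc = 5.27 W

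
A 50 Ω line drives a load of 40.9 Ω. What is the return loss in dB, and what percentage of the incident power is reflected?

RL ≈ 20 dB; 1% of incident power reflected

Γ = (40.9 − 50)/(40.9 + 50) = -0.1
RL = −20·log₁₀(0.1) = 20 dB
P_refl/P_inc = |Γ|² = 0.01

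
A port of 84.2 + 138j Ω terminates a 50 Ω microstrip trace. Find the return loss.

Γ = (34.2 + j138)/(134.2 + j138), |Γ| = 0.739
RL = −20·log₁₀|Γ| = −20·log₁₀(0.739)

RL ≈ 2.63 dB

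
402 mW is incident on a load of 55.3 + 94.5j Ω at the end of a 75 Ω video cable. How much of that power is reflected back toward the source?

P_reflected ≈ 145 mW

|Γ| = |(-19.7 + j94.5)/(130.3 + j94.5)| = 0.6
|Γ|² = 0.36
P_refl = |Γ|²·P_inc = 145 mW, P_del = (1 − |Γ|²)·P_inc = 257 mW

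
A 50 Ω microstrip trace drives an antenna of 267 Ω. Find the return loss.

RL ≈ 3.29 dB

Γ = (267 − 50)/(267 + 50) = 0.685
RL = −20·log₁₀|Γ| = −20·log₁₀(0.685)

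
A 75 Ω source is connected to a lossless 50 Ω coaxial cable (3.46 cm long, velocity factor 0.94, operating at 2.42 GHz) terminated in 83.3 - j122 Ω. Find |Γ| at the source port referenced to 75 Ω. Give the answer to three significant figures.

λ = v/f = 0.94·c / 2.42 GHz = 0.117 m
βl = 2π·l/λ = 2π × 0.297 = 107°
tan(βl) = -3.29
Z_in = Z_0·(Z_L + jZ_0·tanβl)/(Z_0 + jZ_L·tanβl) = 12.4 + j31.1 Ω
Γ_s = (Z_in − Z_s)/(Z_in + Z_s) = (-62.6 + j31.1)/(87.4 + j31.1), |Γ_s| = 0.754

|Γ| ≈ 0.754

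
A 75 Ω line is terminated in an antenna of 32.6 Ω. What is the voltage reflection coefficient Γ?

Γ = -0.394

Γ = (Z_L − Z_0)/(Z_L + Z_0) = (32.6 − 75)/(32.6 + 75) = -42.4/107.6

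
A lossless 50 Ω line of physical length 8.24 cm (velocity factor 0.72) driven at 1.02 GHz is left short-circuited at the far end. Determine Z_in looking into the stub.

Z_in ≈ −j41.8 Ω

λ = v/f = 0.72·c / 1.02 GHz = 0.212 m
βl = 2π·l/λ = 2π × 0.389 = 140°
tan(βl) = -0.837
For a short-circuited stub, Z_in = jZ_0·tan(βl)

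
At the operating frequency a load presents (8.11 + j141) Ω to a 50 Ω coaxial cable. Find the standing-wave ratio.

VSWR ≈ 55.3

Γ = (Z_L − Z_0)/(Z_L + Z_0) = (-41.89 + j141)/(58.11 + j141)
|Γ| = 147/153 = 0.964
VSWR = (1 + |Γ|)/(1 − |Γ|) = 1.96/0.0355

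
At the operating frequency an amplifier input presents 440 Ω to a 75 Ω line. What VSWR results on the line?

VSWR ≈ 5.87

Γ = (440 − 75)/(440 + 75) = 0.709
VSWR = (1 + 0.709)/(1 − 0.709)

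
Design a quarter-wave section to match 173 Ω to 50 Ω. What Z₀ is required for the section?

Z_qwt ≈ 93 Ω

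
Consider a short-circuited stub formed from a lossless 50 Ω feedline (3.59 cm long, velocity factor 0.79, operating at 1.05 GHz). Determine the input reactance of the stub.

λ = v/f = 0.79·c / 1.05 GHz = 0.226 m
βl = 2π·l/λ = 2π × 0.159 = 57.3°
tan(βl) = 1.56
For a short-circuited stub, Z_in = jZ_0·tan(βl)

X_in ≈ 77.8 Ω (inductive)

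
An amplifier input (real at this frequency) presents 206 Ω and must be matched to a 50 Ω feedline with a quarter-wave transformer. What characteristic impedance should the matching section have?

Z_qwt ≈ 101 Ω

Z_qwt = √(Z_0·R_L) = √(50 × 206) = √10300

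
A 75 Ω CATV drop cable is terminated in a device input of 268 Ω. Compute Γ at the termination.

Γ = 0.563

Γ = (Z_L − Z_0)/(Z_L + Z_0) = (268 − 75)/(268 + 75) = 193/343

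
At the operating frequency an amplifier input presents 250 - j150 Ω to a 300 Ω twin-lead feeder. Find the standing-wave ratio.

Γ = (Z_L − Z_0)/(Z_L + Z_0) = (-50 − j150)/(550 − j150)
|Γ| = 158/570 = 0.277
VSWR = (1 + |Γ|)/(1 − |Γ|) = 1.28/0.723

VSWR ≈ 1.77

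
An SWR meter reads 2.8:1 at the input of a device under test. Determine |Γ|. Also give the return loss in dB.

|Γ| ≈ 0.474; return loss ≈ 6.49 dB

|Γ| = (S − 1)/(S + 1) = (2.8 − 1)/(2.8 + 1) = 1.8/3.8
RL = −20·log₁₀|Γ| = −20·log₁₀(0.474)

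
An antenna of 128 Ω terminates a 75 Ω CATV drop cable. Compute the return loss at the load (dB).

RL ≈ 11.7 dB

Γ = (128 − 75)/(128 + 75) = 0.261
RL = −20·log₁₀|Γ| = −20·log₁₀(0.261)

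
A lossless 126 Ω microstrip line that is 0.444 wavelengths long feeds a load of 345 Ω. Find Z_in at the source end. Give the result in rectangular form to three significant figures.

Z_in ≈ 195 + j149 Ω

βl = 2π × 0.444 = 160°
tan(βl) = tan(160°) = -0.367
Z_in = Z_0·(Z_L + jZ_0·tanβl)/(Z_0 + jZ_L·tanβl)
     = 126·(345 − j46.3)/(126 − j127)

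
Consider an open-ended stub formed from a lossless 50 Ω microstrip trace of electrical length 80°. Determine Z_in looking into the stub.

tan(βl) = 5.67
For an open-ended stub, Z_in = −jZ_0·cot(βl) = −jZ_0/tan(βl)

Z_in ≈ −j8.82 Ω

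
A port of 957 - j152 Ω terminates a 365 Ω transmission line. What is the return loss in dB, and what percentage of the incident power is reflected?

RL ≈ 6.76 dB; 21.1% of incident power reflected

Γ = (592 − j152)/(1322 − j152), |Γ| = 0.459
RL = −20·log₁₀(0.459) = 6.76 dB
P_refl/P_inc = |Γ|² = 0.211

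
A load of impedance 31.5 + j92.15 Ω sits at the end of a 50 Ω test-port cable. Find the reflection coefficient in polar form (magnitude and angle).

Γ = (Z_L − Z_0)/(Z_L + Z_0) = (-18.5 + j92.15)/(81.5 + j92.15)
|Γ| = 94/123 = 0.764

Γ ≈ 0.764 ∠ 52.8°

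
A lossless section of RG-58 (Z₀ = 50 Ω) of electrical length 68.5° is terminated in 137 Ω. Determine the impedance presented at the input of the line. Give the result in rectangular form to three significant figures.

tan(βl) = tan(68.5°) = 2.54
Z_in = Z_0·(Z_L + jZ_0·tanβl)/(Z_0 + jZ_L·tanβl)
     = 50·(137 + j127)/(50 + j348)

Z_in ≈ 20.7 − j16.7 Ω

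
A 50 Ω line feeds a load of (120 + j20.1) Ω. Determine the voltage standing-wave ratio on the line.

VSWR ≈ 2.48

Γ = (Z_L − Z_0)/(Z_L + Z_0) = (70 + j20.1)/(170 + j20.1)
|Γ| = 72.8/171 = 0.425
VSWR = (1 + |Γ|)/(1 − |Γ|) = 1.43/0.575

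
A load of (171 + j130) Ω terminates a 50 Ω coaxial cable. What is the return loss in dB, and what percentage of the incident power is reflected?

RL ≈ 3.19 dB; 48% of incident power reflected

Γ = (121 + j130)/(221 + j130), |Γ| = 0.693
RL = −20·log₁₀(0.693) = 3.19 dB
P_refl/P_inc = |Γ|² = 0.48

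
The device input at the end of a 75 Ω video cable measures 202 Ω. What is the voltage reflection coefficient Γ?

Γ = (Z_L − Z_0)/(Z_L + Z_0) = (202 − 75)/(202 + 75) = 127/277

Γ = 0.458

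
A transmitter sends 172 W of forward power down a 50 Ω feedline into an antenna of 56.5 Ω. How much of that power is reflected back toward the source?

P_reflected ≈ 0.641 W

Γ = (56.5 − 50)/(56.5 + 50) = 0.061
|Γ|² = 0.00373
P_refl = |Γ|²·P_inc = 0.641 W, P_del = (1 − |Γ|²)·P_inc = 171 W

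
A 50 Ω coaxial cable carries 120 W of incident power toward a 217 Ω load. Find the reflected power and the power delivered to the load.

Γ = (217 − 50)/(217 + 50) = 0.625
|Γ|² = 0.391
P_refl = |Γ|²·P_inc = 46.9 W, P_del = (1 − |Γ|²)·P_inc = 73.1 W

P_reflected ≈ 46.9 W; P_delivered ≈ 73.1 W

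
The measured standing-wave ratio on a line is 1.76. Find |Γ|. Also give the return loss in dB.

|Γ| ≈ 0.275; return loss ≈ 11.2 dB

|Γ| = (S − 1)/(S + 1) = (1.76 − 1)/(1.76 + 1) = 0.76/2.76
RL = −20·log₁₀|Γ| = −20·log₁₀(0.275)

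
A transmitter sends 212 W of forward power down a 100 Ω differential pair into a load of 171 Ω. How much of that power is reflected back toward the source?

P_reflected ≈ 14.6 W

Γ = (171 − 100)/(171 + 100) = 0.262
|Γ|² = 0.0686
P_refl = |Γ|²·P_inc = 14.6 W, P_del = (1 − |Γ|²)·P_inc = 197 W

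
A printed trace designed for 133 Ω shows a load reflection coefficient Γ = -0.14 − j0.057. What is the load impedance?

Z_L = Z_0·(1 + Γ)/(1 − Γ) = 133·(0.86 − j0.057)/(1.14 + j0.057)

Z_L ≈ 99.8 − j11.6 Ω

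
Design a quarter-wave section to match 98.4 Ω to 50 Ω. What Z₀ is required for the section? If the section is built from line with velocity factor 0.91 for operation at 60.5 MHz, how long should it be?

Z_qwt ≈ 70.1 Ω; length ≈ 1.13 m

Z_qwt = √(Z_0·R_L) = √(50 × 98.4) = √4920
λ = 0.91·c/f = 4.51 m, so l = λ/4 = 1.13 m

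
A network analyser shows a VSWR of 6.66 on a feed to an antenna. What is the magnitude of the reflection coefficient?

|Γ| ≈ 0.739

|Γ| = (S − 1)/(S + 1) = (6.66 − 1)/(6.66 + 1) = 5.66/7.66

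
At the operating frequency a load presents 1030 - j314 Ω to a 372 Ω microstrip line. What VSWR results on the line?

VSWR ≈ 3.06

Γ = (Z_L − Z_0)/(Z_L + Z_0) = (658 − j314)/(1402 − j314)
|Γ| = 729/1440 = 0.507
VSWR = (1 + |Γ|)/(1 − |Γ|) = 1.51/0.493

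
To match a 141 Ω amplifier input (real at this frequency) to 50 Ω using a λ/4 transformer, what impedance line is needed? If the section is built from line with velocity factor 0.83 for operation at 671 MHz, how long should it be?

Z_qwt = √(Z_0·R_L) = √(50 × 141) = √7050
λ = 0.83·c/f = 0.371 m, so l = λ/4 = 0.0928 m

Z_qwt ≈ 84 Ω; length ≈ 9.28 cm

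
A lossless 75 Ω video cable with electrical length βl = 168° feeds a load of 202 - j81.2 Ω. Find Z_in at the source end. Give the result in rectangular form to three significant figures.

Z_in ≈ 229 + j44.4 Ω

tan(βl) = tan(168°) = -0.213
Z_in = Z_0·(Z_L + jZ_0·tanβl)/(Z_0 + jZ_L·tanβl)
     = 75·(202 − j97.1)/(57.7 − j42.9)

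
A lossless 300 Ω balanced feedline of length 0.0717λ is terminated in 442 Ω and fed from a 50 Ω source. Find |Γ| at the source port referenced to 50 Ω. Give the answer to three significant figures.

βl = 2π × 0.0717 = 25.8°
tan(βl) = 0.484
Z_in = Z_0·(Z_L + jZ_0·tanβl)/(Z_0 + jZ_L·tanβl) = 362 − j113 Ω
Γ_s = (Z_in − Z_s)/(Z_in + Z_s) = (312 − j113)/(412 − j113), |Γ_s| = 0.776

|Γ| ≈ 0.776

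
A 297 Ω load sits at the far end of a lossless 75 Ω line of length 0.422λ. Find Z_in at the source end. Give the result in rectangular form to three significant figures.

Z_in ≈ 69.8 + j108 Ω

βl = 2π × 0.422 = 152°
tan(βl) = tan(152°) = -0.534
Z_in = Z_0·(Z_L + jZ_0·tanβl)/(Z_0 + jZ_L·tanβl)
     = 75·(297 − j40)/(75 − j158)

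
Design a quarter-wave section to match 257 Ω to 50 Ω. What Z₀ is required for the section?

Z_qwt ≈ 113 Ω

Z_qwt = √(Z_0·R_L) = √(50 × 257) = √12850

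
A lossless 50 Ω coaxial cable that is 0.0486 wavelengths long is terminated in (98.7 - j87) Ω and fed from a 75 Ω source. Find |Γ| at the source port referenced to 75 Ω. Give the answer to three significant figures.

|Γ| ≈ 0.551

βl = 2π × 0.0486 = 17.5°
tan(βl) = 0.315
Z_in = Z_0·(Z_L + jZ_0·tanβl)/(Z_0 + jZ_L·tanβl) = 39 − j61.7 Ω
Γ_s = (Z_in − Z_s)/(Z_in + Z_s) = (-36 − j61.7)/(114 − j61.7), |Γ_s| = 0.551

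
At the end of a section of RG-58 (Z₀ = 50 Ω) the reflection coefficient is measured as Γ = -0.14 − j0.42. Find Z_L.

Z_L ≈ 27.2 − j28.5 Ω

Z_L = Z_0·(1 + Γ)/(1 − Γ) = 50·(0.86 − j0.42)/(1.14 + j0.42)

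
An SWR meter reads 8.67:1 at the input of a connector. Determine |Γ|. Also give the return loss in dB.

|Γ| = (S − 1)/(S + 1) = (8.67 − 1)/(8.67 + 1) = 7.67/9.67
RL = −20·log₁₀|Γ| = −20·log₁₀(0.793)

|Γ| ≈ 0.793; return loss ≈ 2.01 dB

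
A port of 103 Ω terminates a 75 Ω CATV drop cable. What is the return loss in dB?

Γ = (103 − 75)/(103 + 75) = 0.157
RL = −20·log₁₀|Γ| = −20·log₁₀(0.157)

RL ≈ 16.1 dB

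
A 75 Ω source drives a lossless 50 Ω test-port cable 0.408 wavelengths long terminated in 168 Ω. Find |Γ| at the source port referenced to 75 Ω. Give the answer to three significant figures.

|Γ| ≈ 0.516

βl = 2π × 0.408 = 147°
tan(βl) = -0.652
Z_in = Z_0·(Z_L + jZ_0·tanβl)/(Z_0 + jZ_L·tanβl) = 41.3 + j57.8 Ω
Γ_s = (Z_in − Z_s)/(Z_in + Z_s) = (-33.7 + j57.8)/(116 + j57.8), |Γ_s| = 0.516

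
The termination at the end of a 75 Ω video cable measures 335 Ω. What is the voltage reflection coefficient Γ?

Γ = 0.634

Γ = (Z_L − Z_0)/(Z_L + Z_0) = (335 − 75)/(335 + 75) = 260/410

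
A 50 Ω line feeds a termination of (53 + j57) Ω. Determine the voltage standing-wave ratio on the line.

VSWR ≈ 2.88

Γ = (Z_L − Z_0)/(Z_L + Z_0) = (3 + j57)/(103 + j57)
|Γ| = 57.1/118 = 0.485
VSWR = (1 + |Γ|)/(1 − |Γ|) = 1.48/0.515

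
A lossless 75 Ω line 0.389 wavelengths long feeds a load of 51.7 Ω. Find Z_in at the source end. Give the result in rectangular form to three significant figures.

Z_in ≈ 66 − j24.7 Ω

βl = 2π × 0.389 = 140°
tan(βl) = tan(140°) = -0.838
Z_in = Z_0·(Z_L + jZ_0·tanβl)/(Z_0 + jZ_L·tanβl)
     = 75·(51.7 − j62.8)/(75 − j43.3)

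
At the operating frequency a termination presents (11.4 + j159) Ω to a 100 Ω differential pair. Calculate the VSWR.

VSWR ≈ 31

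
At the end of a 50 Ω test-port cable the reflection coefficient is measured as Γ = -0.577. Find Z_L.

Z_L ≈ 13.4 Ω

Z_L = Z_0·(1 + Γ)/(1 − Γ) = 50·(0.423)/(1.58)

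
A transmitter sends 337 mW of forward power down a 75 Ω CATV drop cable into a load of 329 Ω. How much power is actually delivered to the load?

Γ = (329 − 75)/(329 + 75) = 0.629
|Γ|² = 0.395
P_refl = |Γ|²·P_inc = 133 mW, P_del = (1 − |Γ|²)·P_inc = 204 mW

P_delivered ≈ 204 mW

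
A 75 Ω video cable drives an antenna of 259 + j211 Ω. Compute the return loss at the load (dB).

RL ≈ 2.99 dB

Γ = (184 + j211)/(334 + j211), |Γ| = 0.709
RL = −20·log₁₀|Γ| = −20·log₁₀(0.709)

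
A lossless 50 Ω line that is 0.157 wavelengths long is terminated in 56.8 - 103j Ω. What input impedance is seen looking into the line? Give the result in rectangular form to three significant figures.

Z_in ≈ 9.39 − j10.6 Ω

βl = 2π × 0.157 = 56.5°
tan(βl) = tan(56.5°) = 1.51
Z_in = Z_0·(Z_L + jZ_0·tanβl)/(Z_0 + jZ_L·tanβl)
     = 50·(56.8 − j27.4)/(206 + j85.9)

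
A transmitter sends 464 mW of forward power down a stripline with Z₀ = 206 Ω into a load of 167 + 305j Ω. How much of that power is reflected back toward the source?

|Γ| = |(-39 + j305)/(373 + j305)| = 0.638
|Γ|² = 0.407
P_refl = |Γ|²·P_inc = 189 mW, P_del = (1 − |Γ|²)·P_inc = 275 mW

P_reflected ≈ 189 mW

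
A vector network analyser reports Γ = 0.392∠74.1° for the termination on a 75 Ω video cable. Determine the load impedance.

Z_L = Z_0·(1 + Γ)/(1 − Γ) = 75·(1.11 + j0.377)/(0.893 − j0.377)

Z_L ≈ 67.6 + j60.2 Ω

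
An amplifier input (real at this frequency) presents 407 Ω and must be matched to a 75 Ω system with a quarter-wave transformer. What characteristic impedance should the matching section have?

Z_qwt ≈ 175 Ω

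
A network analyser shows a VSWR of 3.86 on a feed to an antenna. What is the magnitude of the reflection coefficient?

|Γ| ≈ 0.588

|Γ| = (S − 1)/(S + 1) = (3.86 − 1)/(3.86 + 1) = 2.86/4.86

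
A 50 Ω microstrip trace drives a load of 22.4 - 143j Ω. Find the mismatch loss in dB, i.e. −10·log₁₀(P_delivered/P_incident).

Γ = (-27.6 − j143)/(72.4 − j143), |Γ| = 0.909
|Γ|² = 0.826, so P_del/P_inc = 1 − |Γ|² = 0.174
ML = −10·log₁₀(1 − |Γ|²)

mismatch loss ≈ 7.58 dB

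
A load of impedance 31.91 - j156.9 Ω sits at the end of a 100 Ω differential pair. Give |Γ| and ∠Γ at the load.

Γ ≈ 0.834 ∠ -63.5°

Γ = (Z_L − Z_0)/(Z_L + Z_0) = (-68.09 − j156.9)/(131.9 − j156.9)
|Γ| = 171/205 = 0.834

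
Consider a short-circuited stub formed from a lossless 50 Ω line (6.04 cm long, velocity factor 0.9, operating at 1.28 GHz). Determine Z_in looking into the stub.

Z_in ≈ −j215 Ω

λ = v/f = 0.9·c / 1.28 GHz = 0.211 m
βl = 2π·l/λ = 2π × 0.286 = 103°
tan(βl) = -4.3
For a short-circuited stub, Z_in = jZ_0·tan(βl)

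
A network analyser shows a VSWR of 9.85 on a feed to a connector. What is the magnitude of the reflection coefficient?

|Γ| ≈ 0.816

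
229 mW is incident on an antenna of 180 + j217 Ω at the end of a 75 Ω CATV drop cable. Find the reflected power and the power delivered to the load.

P_reflected ≈ 119 mW; P_delivered ≈ 110 mW

|Γ| = |(105 + j217)/(255 + j217)| = 0.72
|Γ|² = 0.518
P_refl = |Γ|²·P_inc = 119 mW, P_del = (1 − |Γ|²)·P_inc = 110 mW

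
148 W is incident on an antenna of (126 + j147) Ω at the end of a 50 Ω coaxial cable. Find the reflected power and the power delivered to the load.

|Γ| = |(76 + j147)/(176 + j147)| = 0.722
|Γ|² = 0.521
P_refl = |Γ|²·P_inc = 77.1 W, P_del = (1 − |Γ|²)·P_inc = 70.9 W

P_reflected ≈ 77.1 W; P_delivered ≈ 70.9 W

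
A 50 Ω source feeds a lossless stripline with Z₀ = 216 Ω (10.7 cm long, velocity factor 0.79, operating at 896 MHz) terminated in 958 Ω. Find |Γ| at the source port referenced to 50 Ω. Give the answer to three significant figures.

|Γ| ≈ 0.864

λ = v/f = 0.79·c / 896 MHz = 0.265 m
βl = 2π·l/λ = 2π × 0.405 = 146°
tan(βl) = -0.684
Z_in = Z_0·(Z_L + jZ_0·tanβl)/(Z_0 + jZ_L·tanβl) = 138 + j270 Ω
Γ_s = (Z_in − Z_s)/(Z_in + Z_s) = (87.8 + j270)/(188 + j270), |Γ_s| = 0.864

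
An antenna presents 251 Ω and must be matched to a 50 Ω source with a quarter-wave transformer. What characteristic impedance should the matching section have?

Z_qwt = √(Z_0·R_L) = √(50 × 251) = √12550

Z_qwt ≈ 112 Ω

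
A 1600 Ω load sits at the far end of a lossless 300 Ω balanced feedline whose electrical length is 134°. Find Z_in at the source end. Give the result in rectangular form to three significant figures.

Z_in ≈ 105 + j271 Ω

tan(βl) = tan(134°) = -1.04
Z_in = Z_0·(Z_L + jZ_0·tanβl)/(Z_0 + jZ_L·tanβl)
     = 300·(1600 − j311)/(300 − j1660)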